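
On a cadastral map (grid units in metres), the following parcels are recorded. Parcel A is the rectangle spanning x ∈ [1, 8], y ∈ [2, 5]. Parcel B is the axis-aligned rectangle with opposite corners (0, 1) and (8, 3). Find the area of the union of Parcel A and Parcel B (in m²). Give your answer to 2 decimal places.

30.00

By inclusion–exclusion:
Individual areas: |Parcel A| = 21, |Parcel B| = 16.
|Parcel A∩Parcel B|: x∈[1,8], y∈[2,3] → 7·1 = 7.
|Parcel A ∪ Parcel B| = 37 − 7 = 30.00.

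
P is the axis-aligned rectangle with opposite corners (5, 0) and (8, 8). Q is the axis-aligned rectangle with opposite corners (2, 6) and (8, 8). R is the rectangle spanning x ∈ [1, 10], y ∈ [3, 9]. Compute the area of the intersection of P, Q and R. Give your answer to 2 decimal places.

6.00

The intersection is the polygon with vertices (5,6), (5,8), (8,8), (8,6).
By the shoelace formula its area is 6.00.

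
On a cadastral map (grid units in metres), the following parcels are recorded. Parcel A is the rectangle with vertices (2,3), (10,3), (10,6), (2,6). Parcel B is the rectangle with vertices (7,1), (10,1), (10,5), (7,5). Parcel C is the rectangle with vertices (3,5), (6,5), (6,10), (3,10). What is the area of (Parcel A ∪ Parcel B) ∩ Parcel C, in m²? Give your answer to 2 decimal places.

3.00

The region (Parcel A ∪ Parcel B) ∩ Parcel C is the polygon with vertices (6,6), (6,5), (3,5), (3,6).
By the shoelace formula its area is 3.00.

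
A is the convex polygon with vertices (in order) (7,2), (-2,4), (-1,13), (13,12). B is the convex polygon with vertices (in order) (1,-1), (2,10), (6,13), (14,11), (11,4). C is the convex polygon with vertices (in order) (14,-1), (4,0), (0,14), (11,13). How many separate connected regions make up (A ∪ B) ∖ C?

(A ∪ B) ∖ C splits into 2 disjoint pieces (area 38.2415, area 6.9153).

2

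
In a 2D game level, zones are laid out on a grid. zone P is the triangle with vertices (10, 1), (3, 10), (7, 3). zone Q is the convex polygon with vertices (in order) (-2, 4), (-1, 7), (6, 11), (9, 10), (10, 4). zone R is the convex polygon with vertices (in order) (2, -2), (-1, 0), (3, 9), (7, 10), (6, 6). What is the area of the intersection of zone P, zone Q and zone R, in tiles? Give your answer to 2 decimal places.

1.81

The intersection is the polygon with vertices (3.5,9.125), (3.651,9.163), (6.027,6.108), (6,6), (5.667,5.333).
By the shoelace formula its area is 1.81.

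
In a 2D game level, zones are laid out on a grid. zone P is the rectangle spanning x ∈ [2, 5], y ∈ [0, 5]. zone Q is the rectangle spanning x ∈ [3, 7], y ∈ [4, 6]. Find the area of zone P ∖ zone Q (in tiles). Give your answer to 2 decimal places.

13.00

|zone P∩zone Q|: x∈[3,5], y∈[4,5] → 2·1 = 2.
|zone P| = 15.
|zone P ∖ zone Q| = |zone P| − |zone P∩zone Q| = 15 − 2 = 13.00.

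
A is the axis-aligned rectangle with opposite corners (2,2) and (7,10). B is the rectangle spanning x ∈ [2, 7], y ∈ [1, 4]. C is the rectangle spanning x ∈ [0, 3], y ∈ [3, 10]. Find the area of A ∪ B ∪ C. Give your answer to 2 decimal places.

By inclusion–exclusion:
Individual areas: |A| = 40, |B| = 15, |C| = 21.
|A∩B|: x∈[2,7], y∈[2,4] → 5·2 = 10.
|A∩C|: x∈[2,3], y∈[3,10] → 1·7 = 7.
|B∩C|: x∈[2,3], y∈[3,4] → 1·1 = 1.
|A∩B∩C| = 1.
|A ∪ B ∪ C| = 76 − 18 + 1 = 59.00.

59.00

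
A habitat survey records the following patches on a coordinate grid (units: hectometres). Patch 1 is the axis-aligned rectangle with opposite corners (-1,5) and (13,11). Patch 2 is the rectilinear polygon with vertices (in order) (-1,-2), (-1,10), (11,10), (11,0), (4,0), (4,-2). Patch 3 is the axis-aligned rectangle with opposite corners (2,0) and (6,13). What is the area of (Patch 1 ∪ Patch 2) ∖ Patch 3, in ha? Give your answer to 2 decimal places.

|Patch 1 ∪ Patch 2| = 154.
|(Patch 1 ∪ Patch 2) ∩ Patch 3| = 44.
|(Patch 1 ∪ Patch 2) ∖ Patch 3| = 154 − 44 = 110.00.

110.00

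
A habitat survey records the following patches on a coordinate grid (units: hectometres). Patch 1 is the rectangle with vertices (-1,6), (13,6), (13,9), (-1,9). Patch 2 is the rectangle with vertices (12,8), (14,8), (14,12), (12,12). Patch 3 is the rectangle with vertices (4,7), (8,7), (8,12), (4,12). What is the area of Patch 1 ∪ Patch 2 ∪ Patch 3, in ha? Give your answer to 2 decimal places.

61.00

By inclusion–exclusion:
Individual areas: |Patch 1| = 42, |Patch 2| = 8, |Patch 3| = 20.
|Patch 1∩Patch 2|: x∈[12,13], y∈[8,9] → 1·1 = 1.
|Patch 1∩Patch 3|: x∈[4,8], y∈[7,9] → 4·2 = 8.
|Patch 2∩Patch 3| = 0 (no overlap).
|Patch 1∩Patch 2∩Patch 3| = 0.
|Patch 1 ∪ Patch 2 ∪ Patch 3| = 70 − 9 + 0 = 61.00.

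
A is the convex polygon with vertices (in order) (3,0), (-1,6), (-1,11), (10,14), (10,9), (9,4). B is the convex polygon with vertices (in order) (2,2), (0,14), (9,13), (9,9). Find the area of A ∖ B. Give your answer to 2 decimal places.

|A| = 107, |A∩B| = 57.9039.
|A ∖ B| = |A| − |A∩B| = 107 − 57.9039 = 49.10.

49.10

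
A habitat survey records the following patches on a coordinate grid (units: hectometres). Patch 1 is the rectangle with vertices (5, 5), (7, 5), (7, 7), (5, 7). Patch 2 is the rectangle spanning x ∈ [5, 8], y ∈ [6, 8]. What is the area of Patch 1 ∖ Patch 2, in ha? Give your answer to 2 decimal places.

|Patch 1∩Patch 2|: x∈[5,7], y∈[6,7] → 2·1 = 2.
|Patch 1| = 4.
|Patch 1 ∖ Patch 2| = |Patch 1| − |Patch 1∩Patch 2| = 4 − 2 = 2.00.

2.00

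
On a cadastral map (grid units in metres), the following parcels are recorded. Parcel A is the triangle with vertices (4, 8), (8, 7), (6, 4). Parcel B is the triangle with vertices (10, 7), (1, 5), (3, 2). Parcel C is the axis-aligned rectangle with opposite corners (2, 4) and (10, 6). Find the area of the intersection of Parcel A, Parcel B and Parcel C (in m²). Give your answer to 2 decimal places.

The intersection is the polygon with vertices (5.947,4.105), (5.05,5.9), (5.5,6), (7.333,6), (6.182,4.273).
By the shoelace formula its area is 2.29.

2.29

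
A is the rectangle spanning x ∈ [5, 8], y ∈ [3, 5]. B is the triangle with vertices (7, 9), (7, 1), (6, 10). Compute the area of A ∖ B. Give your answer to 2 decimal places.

|A| = 6, |A∩B| = 0.6667.
|A ∖ B| = |A| − |A∩B| = 6 − 0.6667 = 5.33.

5.33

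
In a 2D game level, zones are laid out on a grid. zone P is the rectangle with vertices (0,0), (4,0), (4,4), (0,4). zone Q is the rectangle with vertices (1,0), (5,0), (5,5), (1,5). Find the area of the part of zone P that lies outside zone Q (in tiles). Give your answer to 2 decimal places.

|zone P∩zone Q|: x∈[1,4], y∈[0,4] → 3·4 = 12.
|zone P| = 16.
|zone P ∖ zone Q| = |zone P| − |zone P∩zone Q| = 16 − 12 = 4.00.

4.00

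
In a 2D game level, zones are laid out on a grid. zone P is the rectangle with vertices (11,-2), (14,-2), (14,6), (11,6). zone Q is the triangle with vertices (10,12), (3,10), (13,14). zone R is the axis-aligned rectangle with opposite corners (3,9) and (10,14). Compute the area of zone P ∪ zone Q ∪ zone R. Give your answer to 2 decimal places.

60.20

By inclusion–exclusion:
Individual areas: |zone P| = 24, |zone Q| = 4, |zone R| = 35.
|zone P∩zone Q| = 0.
|zone P∩zone R| = 0 (no overlap).
|zone Q∩zone R| = 2.8.
|zone P∩zone Q∩zone R| = 0.
|zone P ∪ zone Q ∪ zone R| = 63 − 2.8 + 0 = 60.20.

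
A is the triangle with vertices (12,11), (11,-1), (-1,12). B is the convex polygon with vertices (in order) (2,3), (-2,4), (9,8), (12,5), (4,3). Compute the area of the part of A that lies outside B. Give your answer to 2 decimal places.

|A| = 78.5, |A∩B| = 18.0478.
|A ∖ B| = |A| − |A∩B| = 78.5 − 18.0478 = 60.45.

60.45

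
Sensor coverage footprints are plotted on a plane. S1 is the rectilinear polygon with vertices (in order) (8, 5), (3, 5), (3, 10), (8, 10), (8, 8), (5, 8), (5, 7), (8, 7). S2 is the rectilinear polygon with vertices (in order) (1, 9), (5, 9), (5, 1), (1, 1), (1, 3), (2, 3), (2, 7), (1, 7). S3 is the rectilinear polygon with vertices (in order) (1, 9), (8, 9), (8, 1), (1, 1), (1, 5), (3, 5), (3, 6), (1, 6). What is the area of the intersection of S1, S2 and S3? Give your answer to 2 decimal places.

The intersection is the polygon with vertices (3,6), (3,9), (5,9), (5,8), (5,7), (5,5), (3,5).
By the shoelace formula its area is 8.00.

8.00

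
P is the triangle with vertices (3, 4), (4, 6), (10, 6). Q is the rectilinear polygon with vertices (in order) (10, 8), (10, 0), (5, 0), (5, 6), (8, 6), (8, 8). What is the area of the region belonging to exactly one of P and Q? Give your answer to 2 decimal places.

|P| = 6, |Q| = 34, |P∩Q| = 3.5714.
|P △ Q| = |P| + |Q| − 2·|P∩Q| = 6 + 34 − 7.1429 = 32.86.

32.86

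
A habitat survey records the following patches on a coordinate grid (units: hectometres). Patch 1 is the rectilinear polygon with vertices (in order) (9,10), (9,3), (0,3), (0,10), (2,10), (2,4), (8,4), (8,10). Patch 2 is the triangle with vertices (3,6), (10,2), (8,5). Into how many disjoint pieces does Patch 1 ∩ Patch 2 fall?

1

Patch 1 ∩ Patch 2 is a single connected region.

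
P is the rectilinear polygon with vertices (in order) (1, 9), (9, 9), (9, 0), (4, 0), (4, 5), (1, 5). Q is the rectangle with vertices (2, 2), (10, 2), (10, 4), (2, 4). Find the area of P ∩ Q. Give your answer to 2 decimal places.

10.00

The intersection is the polygon with vertices (9,2), (4,2), (4,4), (9,4).
By the shoelace formula its area is 10.00.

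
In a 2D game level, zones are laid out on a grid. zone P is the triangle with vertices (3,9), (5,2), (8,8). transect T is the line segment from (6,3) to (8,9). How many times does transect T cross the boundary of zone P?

The segment meets the boundary at (7.688,8.062), (7,6).

2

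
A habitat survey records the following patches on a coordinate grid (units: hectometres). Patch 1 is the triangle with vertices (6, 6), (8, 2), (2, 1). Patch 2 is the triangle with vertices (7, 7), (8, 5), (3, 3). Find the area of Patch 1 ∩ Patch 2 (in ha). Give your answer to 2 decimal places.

The intersection is the polygon with vertices (6.75,4.5), (3.882,3.353), (6,6).
By the shoelace formula its area is 2.58.

2.58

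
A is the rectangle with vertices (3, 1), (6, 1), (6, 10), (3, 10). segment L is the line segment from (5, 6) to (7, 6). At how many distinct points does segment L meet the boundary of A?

1

The segment meets the boundary at (6,6).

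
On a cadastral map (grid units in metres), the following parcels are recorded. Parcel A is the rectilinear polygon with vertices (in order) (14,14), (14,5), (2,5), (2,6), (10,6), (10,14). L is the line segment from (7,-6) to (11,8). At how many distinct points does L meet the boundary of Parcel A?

1

The segment meets the boundary at (10.143,5).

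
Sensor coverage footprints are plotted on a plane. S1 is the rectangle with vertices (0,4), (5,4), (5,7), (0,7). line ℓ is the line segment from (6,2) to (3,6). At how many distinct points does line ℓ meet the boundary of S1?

The segment meets the boundary at (4.5,4).

1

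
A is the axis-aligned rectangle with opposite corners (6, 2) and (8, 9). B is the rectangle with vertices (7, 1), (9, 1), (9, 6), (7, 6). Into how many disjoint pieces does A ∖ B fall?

A ∖ B is a single connected region.

1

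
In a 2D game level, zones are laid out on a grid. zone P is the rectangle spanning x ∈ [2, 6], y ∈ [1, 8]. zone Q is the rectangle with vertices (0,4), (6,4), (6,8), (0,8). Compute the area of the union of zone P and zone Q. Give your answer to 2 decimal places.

36.00

By inclusion–exclusion:
Individual areas: |zone P| = 28, |zone Q| = 24.
|zone P∩zone Q|: x∈[2,6], y∈[4,8] → 4·4 = 16.
|zone P ∪ zone Q| = 52 − 16 = 36.00.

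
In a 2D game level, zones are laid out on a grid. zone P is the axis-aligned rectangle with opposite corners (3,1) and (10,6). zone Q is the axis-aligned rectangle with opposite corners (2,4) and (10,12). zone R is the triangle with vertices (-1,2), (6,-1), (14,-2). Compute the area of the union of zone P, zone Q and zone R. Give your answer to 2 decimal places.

By inclusion–exclusion:
Individual areas: |zone P| = 35, |zone Q| = 64, |zone R| = 8.5.
|zone P∩zone Q|: x∈[3,10], y∈[4,6] → 7·2 = 14.
|zone P∩zone R| = 0.
|zone Q∩zone R| = 0.
|zone P∩zone Q∩zone R| = 0.
|zone P ∪ zone Q ∪ zone R| = 107.5 − 14 + 0 = 93.50.

93.50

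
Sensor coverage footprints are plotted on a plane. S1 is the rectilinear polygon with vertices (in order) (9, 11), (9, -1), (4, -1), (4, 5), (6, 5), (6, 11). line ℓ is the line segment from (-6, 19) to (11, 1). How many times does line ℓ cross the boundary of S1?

2

The segment meets the boundary at (9,3.118), (6,6.294).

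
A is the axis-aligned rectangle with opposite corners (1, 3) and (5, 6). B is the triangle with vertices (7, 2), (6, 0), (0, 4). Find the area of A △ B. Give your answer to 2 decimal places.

|A| = 12, |B| = 8, |A∩B| = 0.8095.
|A △ B| = |A| + |B| − 2·|A∩B| = 12 + 8 − 1.619 = 18.38.

18.38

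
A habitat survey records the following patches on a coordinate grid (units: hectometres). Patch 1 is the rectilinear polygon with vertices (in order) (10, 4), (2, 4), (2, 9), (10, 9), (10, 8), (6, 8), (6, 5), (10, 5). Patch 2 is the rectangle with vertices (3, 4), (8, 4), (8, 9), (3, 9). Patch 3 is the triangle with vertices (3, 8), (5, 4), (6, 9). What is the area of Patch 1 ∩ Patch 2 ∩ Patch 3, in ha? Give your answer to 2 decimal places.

The intersection is the polygon with vertices (3,8), (6,9), (5,4).
By the shoelace formula its area is 7.00.

7.00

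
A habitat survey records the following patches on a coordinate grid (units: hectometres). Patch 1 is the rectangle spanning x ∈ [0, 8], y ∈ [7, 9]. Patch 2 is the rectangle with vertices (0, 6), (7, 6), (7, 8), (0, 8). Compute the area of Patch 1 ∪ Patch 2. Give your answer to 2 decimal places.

23.00

By inclusion–exclusion:
Individual areas: |Patch 1| = 16, |Patch 2| = 14.
|Patch 1∩Patch 2|: x∈[0,7], y∈[7,8] → 7·1 = 7.
|Patch 1 ∪ Patch 2| = 30 − 7 = 23.00.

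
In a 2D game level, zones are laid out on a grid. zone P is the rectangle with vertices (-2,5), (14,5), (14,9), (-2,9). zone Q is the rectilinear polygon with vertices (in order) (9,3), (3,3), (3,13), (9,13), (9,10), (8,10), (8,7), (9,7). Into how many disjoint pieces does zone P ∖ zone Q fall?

zone P ∖ zone Q splits into 2 disjoint pieces (area 22, area 20).

2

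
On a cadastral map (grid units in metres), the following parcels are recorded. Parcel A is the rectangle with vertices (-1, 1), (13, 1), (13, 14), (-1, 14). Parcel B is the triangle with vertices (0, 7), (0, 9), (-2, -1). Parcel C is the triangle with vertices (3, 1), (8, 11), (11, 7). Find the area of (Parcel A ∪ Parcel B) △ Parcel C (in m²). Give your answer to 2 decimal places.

|Parcel A ∪ Parcel B| = 182.5.
|(Parcel A ∪ Parcel B) ∩ Parcel C| = 25.
|(Parcel A ∪ Parcel B) △ Parcel C| = 182.5 + 25 − 50 = 157.50.

157.50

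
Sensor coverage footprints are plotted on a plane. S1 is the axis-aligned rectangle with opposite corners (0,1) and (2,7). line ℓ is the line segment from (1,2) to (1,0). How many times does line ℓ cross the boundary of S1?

The segment meets the boundary at (1,1).

1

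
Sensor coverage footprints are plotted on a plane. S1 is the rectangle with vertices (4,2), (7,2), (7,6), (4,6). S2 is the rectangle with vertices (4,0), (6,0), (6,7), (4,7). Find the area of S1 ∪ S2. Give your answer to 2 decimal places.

By inclusion–exclusion:
Individual areas: |S1| = 12, |S2| = 14.
|S1∩S2|: x∈[4,6], y∈[2,6] → 2·4 = 8.
|S1 ∪ S2| = 26 − 8 = 18.00.

18.00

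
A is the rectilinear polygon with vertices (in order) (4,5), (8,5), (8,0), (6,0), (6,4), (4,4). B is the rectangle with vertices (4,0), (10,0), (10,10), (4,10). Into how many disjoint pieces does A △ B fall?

A △ B splits into 2 disjoint pieces (area 40, area 8).

2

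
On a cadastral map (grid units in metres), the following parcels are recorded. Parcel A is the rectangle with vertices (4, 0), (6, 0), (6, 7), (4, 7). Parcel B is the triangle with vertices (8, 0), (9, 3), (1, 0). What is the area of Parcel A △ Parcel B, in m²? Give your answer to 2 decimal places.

|Parcel A| = 14, |Parcel B| = 10.5, |Parcel A∩Parcel B| = 3.
|Parcel A △ Parcel B| = |Parcel A| + |Parcel B| − 2·|Parcel A∩Parcel B| = 14 + 10.5 − 6 = 18.50.

18.50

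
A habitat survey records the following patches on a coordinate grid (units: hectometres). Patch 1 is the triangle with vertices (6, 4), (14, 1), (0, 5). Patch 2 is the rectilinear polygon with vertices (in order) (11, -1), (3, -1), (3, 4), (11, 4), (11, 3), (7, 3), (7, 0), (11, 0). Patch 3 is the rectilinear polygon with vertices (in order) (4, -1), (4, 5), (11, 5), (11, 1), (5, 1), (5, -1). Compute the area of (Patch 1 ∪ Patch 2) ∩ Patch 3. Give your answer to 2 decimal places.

16.60

|Patch 1 ∪ Patch 2| = 30.9167.
|(Patch 1 ∪ Patch 2) ∩ Patch 3| = 16.60.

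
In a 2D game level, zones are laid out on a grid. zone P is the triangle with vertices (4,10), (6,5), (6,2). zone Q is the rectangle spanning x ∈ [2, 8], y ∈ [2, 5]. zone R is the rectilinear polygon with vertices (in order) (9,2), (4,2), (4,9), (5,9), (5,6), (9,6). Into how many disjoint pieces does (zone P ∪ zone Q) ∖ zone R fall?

3

(zone P ∪ zone Q) ∖ zone R splits into 3 disjoint pieces (area 6, area 0.075, area 0.45).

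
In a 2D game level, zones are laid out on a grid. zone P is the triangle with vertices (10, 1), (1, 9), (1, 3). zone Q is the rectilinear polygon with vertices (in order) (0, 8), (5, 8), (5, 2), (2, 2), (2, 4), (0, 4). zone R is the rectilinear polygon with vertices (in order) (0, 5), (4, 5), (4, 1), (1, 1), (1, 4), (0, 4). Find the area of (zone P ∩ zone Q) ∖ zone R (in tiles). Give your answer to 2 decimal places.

11.10

|zone P ∩ zone Q| = 16.9931.
|(zone P ∩ zone Q) ∩ zone R| = 5.8889.
|(zone P ∩ zone Q) ∖ zone R| = 16.9931 − 5.8889 = 11.10.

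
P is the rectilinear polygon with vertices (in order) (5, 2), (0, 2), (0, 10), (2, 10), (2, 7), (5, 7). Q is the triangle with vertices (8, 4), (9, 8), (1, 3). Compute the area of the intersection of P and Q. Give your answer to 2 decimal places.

3.86

The intersection is the polygon with vertices (5,3.571), (1,3), (5,5.5).
By the shoelace formula its area is 3.86.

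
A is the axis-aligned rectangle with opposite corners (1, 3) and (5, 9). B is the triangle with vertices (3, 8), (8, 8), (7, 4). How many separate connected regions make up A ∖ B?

A ∖ B is a single connected region.

1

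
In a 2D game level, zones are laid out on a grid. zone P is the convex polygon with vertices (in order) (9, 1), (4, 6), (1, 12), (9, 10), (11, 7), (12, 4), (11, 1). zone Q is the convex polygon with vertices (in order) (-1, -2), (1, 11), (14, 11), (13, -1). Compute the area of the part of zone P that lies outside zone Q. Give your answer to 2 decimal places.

1.75

|zone P| = 61.5, |zone P∩zone Q| = 59.75.
|zone P ∖ zone Q| = |zone P| − |zone P∩zone Q| = 61.5 − 59.75 = 1.75.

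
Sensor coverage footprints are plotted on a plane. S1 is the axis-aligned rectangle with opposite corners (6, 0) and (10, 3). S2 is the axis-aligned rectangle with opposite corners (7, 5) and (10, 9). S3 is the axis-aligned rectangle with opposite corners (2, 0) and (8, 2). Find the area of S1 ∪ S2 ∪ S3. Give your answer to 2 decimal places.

32.00

By inclusion–exclusion:
Individual areas: |S1| = 12, |S2| = 12, |S3| = 12.
|S1∩S2| = 0 (no overlap).
|S1∩S3|: x∈[6,8], y∈[0,2] → 2·2 = 4.
|S2∩S3| = 0 (no overlap).
|S1∩S2∩S3| = 0.
|S1 ∪ S2 ∪ S3| = 36 − 4 + 0 = 32.00.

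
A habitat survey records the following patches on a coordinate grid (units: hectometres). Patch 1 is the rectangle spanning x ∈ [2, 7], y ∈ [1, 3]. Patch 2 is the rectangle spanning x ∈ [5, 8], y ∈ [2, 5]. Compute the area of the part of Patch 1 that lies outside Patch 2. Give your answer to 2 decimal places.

|Patch 1∩Patch 2|: x∈[5,7], y∈[2,3] → 2·1 = 2.
|Patch 1| = 10.
|Patch 1 ∖ Patch 2| = |Patch 1| − |Patch 1∩Patch 2| = 10 − 2 = 8.00.

8.00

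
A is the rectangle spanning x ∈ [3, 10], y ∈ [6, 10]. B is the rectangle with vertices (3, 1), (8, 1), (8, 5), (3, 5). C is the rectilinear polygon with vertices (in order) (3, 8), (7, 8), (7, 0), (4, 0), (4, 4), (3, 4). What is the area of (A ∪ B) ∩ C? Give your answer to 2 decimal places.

|A ∪ B| = 48.
|(A ∪ B) ∩ C| = 21.00.

21.00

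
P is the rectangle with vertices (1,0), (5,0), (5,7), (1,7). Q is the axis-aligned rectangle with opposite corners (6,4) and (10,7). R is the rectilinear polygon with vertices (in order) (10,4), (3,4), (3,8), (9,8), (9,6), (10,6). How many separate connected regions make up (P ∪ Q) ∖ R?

2

(P ∪ Q) ∖ R splits into 2 disjoint pieces (area 22, area 1).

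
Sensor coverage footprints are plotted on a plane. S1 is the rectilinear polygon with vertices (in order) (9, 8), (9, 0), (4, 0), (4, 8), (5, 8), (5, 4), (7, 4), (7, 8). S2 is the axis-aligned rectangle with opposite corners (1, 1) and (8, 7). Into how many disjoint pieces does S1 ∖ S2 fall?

S1 ∖ S2 splits into 2 disjoint pieces (area 13, area 1).

2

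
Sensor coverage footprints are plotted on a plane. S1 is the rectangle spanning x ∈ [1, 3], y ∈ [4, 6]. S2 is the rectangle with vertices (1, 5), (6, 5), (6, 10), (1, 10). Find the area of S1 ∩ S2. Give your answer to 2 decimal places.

2.00

|S1∩S2|: x∈[1,3], y∈[5,6] → 2·1 = 2.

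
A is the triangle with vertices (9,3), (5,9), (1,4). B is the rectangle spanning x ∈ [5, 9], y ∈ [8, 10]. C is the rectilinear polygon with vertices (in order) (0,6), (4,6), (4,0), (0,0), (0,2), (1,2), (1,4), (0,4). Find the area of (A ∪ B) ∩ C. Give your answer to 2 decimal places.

The region (A ∪ B) ∩ C is the polygon with vertices (1,4), (2.6,6), (4,6), (4,3.625).
By the shoelace formula its area is 4.96.

4.96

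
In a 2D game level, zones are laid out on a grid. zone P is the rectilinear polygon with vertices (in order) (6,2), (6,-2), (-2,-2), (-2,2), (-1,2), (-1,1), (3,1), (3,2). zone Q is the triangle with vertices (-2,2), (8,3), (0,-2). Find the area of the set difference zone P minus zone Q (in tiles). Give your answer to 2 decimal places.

15.25

|zone P| = 28, |zone P∩zone Q| = 12.75.
|zone P ∖ zone Q| = |zone P| − |zone P∩zone Q| = 28 − 12.75 = 15.25.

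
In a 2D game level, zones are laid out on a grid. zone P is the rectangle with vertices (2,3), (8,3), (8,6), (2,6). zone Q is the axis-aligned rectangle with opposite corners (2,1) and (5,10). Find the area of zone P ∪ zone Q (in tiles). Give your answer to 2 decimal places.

By inclusion–exclusion:
Individual areas: |zone P| = 18, |zone Q| = 27.
|zone P∩zone Q|: x∈[2,5], y∈[3,6] → 3·3 = 9.
|zone P ∪ zone Q| = 45 − 9 = 36.00.

36.00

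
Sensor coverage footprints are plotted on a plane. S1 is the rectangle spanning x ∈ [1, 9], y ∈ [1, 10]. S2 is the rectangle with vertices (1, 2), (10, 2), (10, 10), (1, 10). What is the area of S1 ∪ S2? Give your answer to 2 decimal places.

80.00

By inclusion–exclusion:
Individual areas: |S1| = 72, |S2| = 72.
|S1∩S2|: x∈[1,9], y∈[2,10] → 8·8 = 64.
|S1 ∪ S2| = 144 − 64 = 80.00.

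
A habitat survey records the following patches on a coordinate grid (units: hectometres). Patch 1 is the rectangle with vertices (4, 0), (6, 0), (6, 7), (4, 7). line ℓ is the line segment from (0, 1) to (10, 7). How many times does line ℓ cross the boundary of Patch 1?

2

The segment meets the boundary at (6,4.6), (4,3.4).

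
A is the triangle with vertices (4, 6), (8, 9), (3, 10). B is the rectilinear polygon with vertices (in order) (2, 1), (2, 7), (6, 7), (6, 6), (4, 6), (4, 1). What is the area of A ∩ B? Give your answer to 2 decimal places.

0.79

The intersection is the polygon with vertices (4,6), (3.75,7), (5.333,7).
By the shoelace formula its area is 0.79.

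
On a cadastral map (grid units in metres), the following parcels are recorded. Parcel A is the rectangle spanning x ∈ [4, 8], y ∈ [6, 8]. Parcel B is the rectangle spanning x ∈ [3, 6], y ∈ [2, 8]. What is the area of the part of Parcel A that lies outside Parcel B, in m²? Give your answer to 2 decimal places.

|Parcel A∩Parcel B|: x∈[4,6], y∈[6,8] → 2·2 = 4.
|Parcel A| = 8.
|Parcel A ∖ Parcel B| = |Parcel A| − |Parcel A∩Parcel B| = 8 − 4 = 4.00.

4.00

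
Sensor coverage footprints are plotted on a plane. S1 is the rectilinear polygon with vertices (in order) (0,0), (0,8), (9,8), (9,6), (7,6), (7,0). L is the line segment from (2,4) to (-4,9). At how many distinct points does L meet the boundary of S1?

The segment meets the boundary at (0,5.667).

1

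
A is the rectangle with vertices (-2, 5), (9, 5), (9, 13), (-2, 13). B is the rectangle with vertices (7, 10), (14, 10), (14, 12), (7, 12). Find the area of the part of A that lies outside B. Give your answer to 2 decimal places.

84.00

|A∩B|: x∈[7,9], y∈[10,12] → 2·2 = 4.
|A| = 88.
|A ∖ B| = |A| − |A∩B| = 88 − 4 = 84.00.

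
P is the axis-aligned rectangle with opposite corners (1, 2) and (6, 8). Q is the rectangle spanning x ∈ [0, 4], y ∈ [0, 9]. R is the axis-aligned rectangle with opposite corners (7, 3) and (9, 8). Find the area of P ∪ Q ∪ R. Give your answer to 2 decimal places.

By inclusion–exclusion:
Individual areas: |P| = 30, |Q| = 36, |R| = 10.
|P∩Q|: x∈[1,4], y∈[2,8] → 3·6 = 18.
|P∩R| = 0 (no overlap).
|Q∩R| = 0 (no overlap).
|P∩Q∩R| = 0.
|P ∪ Q ∪ R| = 76 − 18 + 0 = 58.00.

58.00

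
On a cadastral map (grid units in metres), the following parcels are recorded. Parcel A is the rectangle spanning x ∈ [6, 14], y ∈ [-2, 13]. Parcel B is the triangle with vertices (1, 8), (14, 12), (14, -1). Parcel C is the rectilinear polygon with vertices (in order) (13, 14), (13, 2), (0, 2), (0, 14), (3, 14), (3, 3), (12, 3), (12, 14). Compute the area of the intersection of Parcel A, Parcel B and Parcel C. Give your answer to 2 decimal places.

The intersection is the polygon with vertices (8.222,3), (12,3), (12,11.385), (13,11.692), (13,2), (9.667,2).
By the shoelace formula its area is 12.59.

12.59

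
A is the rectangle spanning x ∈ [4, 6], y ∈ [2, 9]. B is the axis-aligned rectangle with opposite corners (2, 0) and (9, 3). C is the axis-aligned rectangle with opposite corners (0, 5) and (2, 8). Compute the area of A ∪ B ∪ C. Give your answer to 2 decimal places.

By inclusion–exclusion:
Individual areas: |A| = 14, |B| = 21, |C| = 6.
|A∩B|: x∈[4,6], y∈[2,3] → 2·1 = 2.
|A∩C| = 0 (no overlap).
|B∩C| = 0 (no overlap).
|A∩B∩C| = 0.
|A ∪ B ∪ C| = 41 − 2 + 0 = 39.00.

39.00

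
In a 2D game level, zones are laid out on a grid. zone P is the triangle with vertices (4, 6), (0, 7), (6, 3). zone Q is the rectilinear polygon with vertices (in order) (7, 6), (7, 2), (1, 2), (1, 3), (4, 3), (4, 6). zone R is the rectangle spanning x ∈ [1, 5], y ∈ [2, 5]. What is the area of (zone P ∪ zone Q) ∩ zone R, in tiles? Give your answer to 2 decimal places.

6.33

The region (zone P ∪ zone Q) ∩ zone R is the polygon with vertices (1,2), (1,3), (4,3), (4,4.333), (3,5), (5,5), (5,2).
By the shoelace formula its area is 6.33.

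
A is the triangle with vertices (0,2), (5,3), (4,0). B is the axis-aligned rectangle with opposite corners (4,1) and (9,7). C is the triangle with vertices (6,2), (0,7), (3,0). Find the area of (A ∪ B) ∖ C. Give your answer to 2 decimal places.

|A ∪ B| = 35.7667.
|(A ∪ B) ∩ C| = 6.5136.
|(A ∪ B) ∖ C| = 35.7667 − 6.5136 = 29.25.

29.25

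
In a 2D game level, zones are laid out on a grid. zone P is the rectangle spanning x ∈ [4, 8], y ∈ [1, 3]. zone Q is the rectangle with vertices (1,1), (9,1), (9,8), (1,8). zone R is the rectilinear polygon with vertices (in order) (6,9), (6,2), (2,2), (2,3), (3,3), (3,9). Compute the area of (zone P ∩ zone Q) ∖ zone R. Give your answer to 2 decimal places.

6.00

|zone P ∩ zone Q| = 8.
|(zone P ∩ zone Q) ∩ zone R| = 2.
|(zone P ∩ zone Q) ∖ zone R| = 8 − 2 = 6.00.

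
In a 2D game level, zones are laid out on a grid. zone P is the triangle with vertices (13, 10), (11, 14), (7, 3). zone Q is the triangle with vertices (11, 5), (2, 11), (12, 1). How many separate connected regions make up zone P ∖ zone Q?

zone P ∖ zone Q splits into 2 disjoint pieces (area 16.2476, area 0.8769).

2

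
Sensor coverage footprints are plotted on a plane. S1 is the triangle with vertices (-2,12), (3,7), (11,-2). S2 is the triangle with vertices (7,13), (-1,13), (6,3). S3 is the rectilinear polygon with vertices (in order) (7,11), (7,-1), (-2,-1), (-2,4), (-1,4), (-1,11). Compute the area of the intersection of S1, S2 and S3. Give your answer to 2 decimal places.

The intersection is the polygon with vertices (6.035,3.347), (4.906,4.562), (3.941,5.941), (6.056,3.562).
By the shoelace formula its area is 0.44.

0.44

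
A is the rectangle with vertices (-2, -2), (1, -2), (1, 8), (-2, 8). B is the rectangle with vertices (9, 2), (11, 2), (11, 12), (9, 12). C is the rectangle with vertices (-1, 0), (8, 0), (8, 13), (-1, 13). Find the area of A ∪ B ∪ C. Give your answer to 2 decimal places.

By inclusion–exclusion:
Individual areas: |A| = 30, |B| = 20, |C| = 117.
|A∩B| = 0 (no overlap).
|A∩C|: x∈[-1,1], y∈[0,8] → 2·8 = 16.
|B∩C| = 0 (no overlap).
|A∩B∩C| = 0.
|A ∪ B ∪ C| = 167 − 16 + 0 = 151.00.

151.00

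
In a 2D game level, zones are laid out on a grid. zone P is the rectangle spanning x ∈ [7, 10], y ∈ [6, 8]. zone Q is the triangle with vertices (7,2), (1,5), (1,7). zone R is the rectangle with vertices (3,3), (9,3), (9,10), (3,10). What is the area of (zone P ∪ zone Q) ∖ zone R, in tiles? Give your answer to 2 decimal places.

|zone P ∪ zone Q| = 12.
|(zone P ∪ zone Q) ∩ zone R| = 6.2667.
|(zone P ∪ zone Q) ∖ zone R| = 12 − 6.2667 = 5.73.

5.73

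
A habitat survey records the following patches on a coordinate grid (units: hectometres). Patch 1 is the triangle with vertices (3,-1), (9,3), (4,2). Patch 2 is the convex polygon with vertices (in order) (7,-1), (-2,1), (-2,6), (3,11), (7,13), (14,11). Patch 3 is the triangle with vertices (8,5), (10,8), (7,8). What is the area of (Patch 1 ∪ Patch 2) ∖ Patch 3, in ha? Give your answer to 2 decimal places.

|Patch 1 ∪ Patch 2| = 139.8218.
|(Patch 1 ∪ Patch 2) ∩ Patch 3| = 4.5.
|(Patch 1 ∪ Patch 2) ∖ Patch 3| = 139.8218 − 4.5 = 135.32.

135.32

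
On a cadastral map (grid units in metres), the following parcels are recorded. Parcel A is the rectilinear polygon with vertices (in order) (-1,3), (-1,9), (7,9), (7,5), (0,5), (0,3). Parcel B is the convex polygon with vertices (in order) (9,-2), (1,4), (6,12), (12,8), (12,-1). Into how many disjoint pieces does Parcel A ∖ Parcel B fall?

Parcel A ∖ Parcel B is a single connected region.

1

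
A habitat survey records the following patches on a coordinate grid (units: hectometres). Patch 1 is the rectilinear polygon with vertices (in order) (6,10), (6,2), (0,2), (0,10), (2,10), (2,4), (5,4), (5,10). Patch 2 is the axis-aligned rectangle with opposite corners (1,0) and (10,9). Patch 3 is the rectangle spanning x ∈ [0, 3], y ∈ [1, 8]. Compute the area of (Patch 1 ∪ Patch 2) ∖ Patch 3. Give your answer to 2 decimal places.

|Patch 1 ∪ Patch 2| = 91.
|(Patch 1 ∪ Patch 2) ∩ Patch 3| = 20.
|(Patch 1 ∪ Patch 2) ∖ Patch 3| = 91 − 20 = 71.00.

71.00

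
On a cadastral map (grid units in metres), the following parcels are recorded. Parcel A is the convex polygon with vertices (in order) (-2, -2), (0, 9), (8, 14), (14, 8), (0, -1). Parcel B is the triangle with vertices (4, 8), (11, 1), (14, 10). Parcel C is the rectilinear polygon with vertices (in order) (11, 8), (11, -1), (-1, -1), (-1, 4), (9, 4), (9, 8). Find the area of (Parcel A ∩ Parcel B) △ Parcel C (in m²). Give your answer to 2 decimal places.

|Parcel A ∩ Parcel B| = 27.5501.
|(Parcel A ∩ Parcel B) ∩ Parcel C| = 5.1429.
|(Parcel A ∩ Parcel B) △ Parcel C| = 27.5501 + 68 − 10.2857 = 85.26.

85.26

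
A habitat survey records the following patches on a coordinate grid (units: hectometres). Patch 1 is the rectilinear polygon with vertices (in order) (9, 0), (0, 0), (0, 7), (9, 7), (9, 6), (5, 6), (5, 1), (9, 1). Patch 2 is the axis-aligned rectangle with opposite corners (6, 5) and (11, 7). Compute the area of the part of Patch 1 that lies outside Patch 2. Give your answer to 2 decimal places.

|Patch 1| = 43, |Patch 1∩Patch 2| = 3.
|Patch 1 ∖ Patch 2| = |Patch 1| − |Patch 1∩Patch 2| = 43 − 3 = 40.00.

40.00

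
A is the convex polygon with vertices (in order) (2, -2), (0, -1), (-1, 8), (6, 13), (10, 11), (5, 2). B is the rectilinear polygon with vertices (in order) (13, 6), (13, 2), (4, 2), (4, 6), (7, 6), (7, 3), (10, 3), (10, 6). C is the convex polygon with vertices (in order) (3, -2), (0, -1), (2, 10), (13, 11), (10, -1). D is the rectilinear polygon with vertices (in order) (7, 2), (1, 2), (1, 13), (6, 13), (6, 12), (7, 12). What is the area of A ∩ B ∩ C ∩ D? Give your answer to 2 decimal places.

8.40

The intersection is the polygon with vertices (4,6), (7,6), (7,5.6), (5,2), (4,2).
By the shoelace formula its area is 8.40.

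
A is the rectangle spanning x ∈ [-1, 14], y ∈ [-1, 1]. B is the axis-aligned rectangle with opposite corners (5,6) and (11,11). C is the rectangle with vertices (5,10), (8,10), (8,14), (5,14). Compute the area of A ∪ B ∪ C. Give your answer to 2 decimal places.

69.00

By inclusion–exclusion:
Individual areas: |A| = 30, |B| = 30, |C| = 12.
|A∩B| = 0 (no overlap).
|A∩C| = 0 (no overlap).
|B∩C|: x∈[5,8], y∈[10,11] → 3·1 = 3.
|A∩B∩C| = 0.
|A ∪ B ∪ C| = 72 − 3 + 0 = 69.00.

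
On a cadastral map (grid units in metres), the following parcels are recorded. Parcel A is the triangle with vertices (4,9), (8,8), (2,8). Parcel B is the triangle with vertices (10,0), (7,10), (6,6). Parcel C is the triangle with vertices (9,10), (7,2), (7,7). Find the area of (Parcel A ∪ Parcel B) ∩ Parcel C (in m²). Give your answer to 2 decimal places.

2.88

|Parcel A ∪ Parcel B| = 13.7569.
|(Parcel A ∪ Parcel B) ∩ Parcel C| = 2.88.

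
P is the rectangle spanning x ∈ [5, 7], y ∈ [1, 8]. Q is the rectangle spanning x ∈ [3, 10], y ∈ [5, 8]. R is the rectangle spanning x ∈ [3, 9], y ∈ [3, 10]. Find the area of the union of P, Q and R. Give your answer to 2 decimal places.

49.00

By inclusion–exclusion:
Individual areas: |P| = 14, |Q| = 21, |R| = 42.
|P∩Q|: x∈[5,7], y∈[5,8] → 2·3 = 6.
|P∩R|: x∈[5,7], y∈[3,8] → 2·5 = 10.
|Q∩R|: x∈[3,9], y∈[5,8] → 6·3 = 18.
|P∩Q∩R| = 6.
|P ∪ Q ∪ R| = 77 − 34 + 6 = 49.00.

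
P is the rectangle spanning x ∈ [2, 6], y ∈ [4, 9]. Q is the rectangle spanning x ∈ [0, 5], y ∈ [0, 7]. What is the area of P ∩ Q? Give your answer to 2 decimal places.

9.00

|P∩Q|: x∈[2,5], y∈[4,7] → 3·3 = 9.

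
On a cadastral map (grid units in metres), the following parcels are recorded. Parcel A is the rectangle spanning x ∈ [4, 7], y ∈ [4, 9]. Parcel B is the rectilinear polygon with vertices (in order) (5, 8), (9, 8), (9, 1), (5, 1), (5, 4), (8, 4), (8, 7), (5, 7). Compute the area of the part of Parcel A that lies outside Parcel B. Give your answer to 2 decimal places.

|Parcel A| = 15, |Parcel A∩Parcel B| = 2.
|Parcel A ∖ Parcel B| = |Parcel A| − |Parcel A∩Parcel B| = 15 − 2 = 13.00.

13.00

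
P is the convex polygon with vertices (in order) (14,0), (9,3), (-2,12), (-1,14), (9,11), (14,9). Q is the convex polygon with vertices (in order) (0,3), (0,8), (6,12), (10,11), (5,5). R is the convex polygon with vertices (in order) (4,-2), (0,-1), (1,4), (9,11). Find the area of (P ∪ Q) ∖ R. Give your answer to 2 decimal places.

|P ∪ Q| = 118.9161.
|(P ∪ Q) ∩ R| = 15.7333.
|(P ∪ Q) ∖ R| = 118.9161 − 15.7333 = 103.18.

103.18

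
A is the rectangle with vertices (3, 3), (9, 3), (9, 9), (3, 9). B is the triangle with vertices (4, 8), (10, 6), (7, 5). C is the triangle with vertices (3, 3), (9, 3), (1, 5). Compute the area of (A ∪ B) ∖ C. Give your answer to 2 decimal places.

31.83

|A ∪ B| = 36.3333.
|(A ∪ B) ∩ C| = 4.5.
|(A ∪ B) ∖ C| = 36.3333 − 4.5 = 31.83.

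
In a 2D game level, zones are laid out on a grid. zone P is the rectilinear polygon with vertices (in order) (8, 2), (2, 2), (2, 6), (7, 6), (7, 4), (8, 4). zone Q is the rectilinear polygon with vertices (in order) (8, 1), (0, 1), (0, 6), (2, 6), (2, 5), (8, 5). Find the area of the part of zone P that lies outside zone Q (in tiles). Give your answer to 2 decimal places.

5.00

|zone P| = 22, |zone P∩zone Q| = 17.
|zone P ∖ zone Q| = |zone P| − |zone P∩zone Q| = 22 − 17 = 5.00.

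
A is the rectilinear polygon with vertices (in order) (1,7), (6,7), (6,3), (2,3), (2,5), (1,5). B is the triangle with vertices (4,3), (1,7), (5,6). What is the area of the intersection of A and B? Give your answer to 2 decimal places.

The intersection is the polygon with vertices (1,7), (5,6), (4,3).
By the shoelace formula its area is 6.50.

6.50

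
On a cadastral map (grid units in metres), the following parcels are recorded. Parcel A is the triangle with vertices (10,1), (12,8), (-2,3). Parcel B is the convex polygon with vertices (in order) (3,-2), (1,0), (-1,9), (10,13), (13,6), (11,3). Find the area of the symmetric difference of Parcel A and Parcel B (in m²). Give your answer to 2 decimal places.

91.29

|Parcel A| = 44, |Parcel B| = 129.5, |Parcel A∩Parcel B| = 41.1052.
|Parcel A △ Parcel B| = |Parcel A| + |Parcel B| − 2·|Parcel A∩Parcel B| = 44 + 129.5 − 82.2105 = 91.29.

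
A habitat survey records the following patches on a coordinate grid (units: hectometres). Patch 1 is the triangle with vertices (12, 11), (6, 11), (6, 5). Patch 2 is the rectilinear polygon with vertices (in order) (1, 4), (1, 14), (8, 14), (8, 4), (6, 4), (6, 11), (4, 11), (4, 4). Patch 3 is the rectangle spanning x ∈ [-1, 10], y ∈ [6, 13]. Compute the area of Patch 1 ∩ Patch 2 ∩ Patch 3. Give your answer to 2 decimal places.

9.50

The intersection is the polygon with vertices (8,7), (7,6), (6,6), (6,11), (8,11).
By the shoelace formula its area is 9.50.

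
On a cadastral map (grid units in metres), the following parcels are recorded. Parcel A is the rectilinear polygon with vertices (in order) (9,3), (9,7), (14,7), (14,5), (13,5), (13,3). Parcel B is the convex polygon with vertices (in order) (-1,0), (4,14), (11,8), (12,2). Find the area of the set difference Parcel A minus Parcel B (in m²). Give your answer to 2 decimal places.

|Parcel A| = 18, |Parcel A∩Parcel B| = 10.
|Parcel A ∖ Parcel B| = |Parcel A| − |Parcel A∩Parcel B| = 18 − 10 = 8.00.

8.00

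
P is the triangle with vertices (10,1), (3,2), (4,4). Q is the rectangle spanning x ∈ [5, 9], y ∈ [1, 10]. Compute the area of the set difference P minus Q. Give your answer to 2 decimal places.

|P| = 7.5, |P∩Q| = 4.2857.
|P ∖ Q| = |P| − |P∩Q| = 7.5 − 4.2857 = 3.21.

3.21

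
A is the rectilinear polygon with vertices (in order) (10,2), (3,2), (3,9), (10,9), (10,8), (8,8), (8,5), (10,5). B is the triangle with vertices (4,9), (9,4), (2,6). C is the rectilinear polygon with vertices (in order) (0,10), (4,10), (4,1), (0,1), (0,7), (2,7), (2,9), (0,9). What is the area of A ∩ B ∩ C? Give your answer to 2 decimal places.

The intersection is the polygon with vertices (4,9), (4,5.429), (3,5.714), (3,7.5).
By the shoelace formula its area is 2.68.

2.68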